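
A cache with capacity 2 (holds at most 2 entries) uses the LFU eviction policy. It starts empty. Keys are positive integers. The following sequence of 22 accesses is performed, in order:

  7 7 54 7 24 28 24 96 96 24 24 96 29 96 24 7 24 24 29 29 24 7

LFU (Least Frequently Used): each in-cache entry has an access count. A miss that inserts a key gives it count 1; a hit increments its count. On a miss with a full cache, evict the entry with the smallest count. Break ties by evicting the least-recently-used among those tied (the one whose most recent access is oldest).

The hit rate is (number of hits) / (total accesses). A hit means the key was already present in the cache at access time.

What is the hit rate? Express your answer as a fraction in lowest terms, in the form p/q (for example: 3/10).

Answer: 9/22

Derivation:
LFU simulation (capacity=2):
  1. access 7: MISS. Cache: [7(c=1)]
  2. access 7: HIT, count now 2. Cache: [7(c=2)]
  3. access 54: MISS. Cache: [54(c=1) 7(c=2)]
  4. access 7: HIT, count now 3. Cache: [54(c=1) 7(c=3)]
  5. access 24: MISS, evict 54(c=1). Cache: [24(c=1) 7(c=3)]
  6. access 28: MISS, evict 24(c=1). Cache: [28(c=1) 7(c=3)]
  7. access 24: MISS, evict 28(c=1). Cache: [24(c=1) 7(c=3)]
  8. access 96: MISS, evict 24(c=1). Cache: [96(c=1) 7(c=3)]
  9. access 96: HIT, count now 2. Cache: [96(c=2) 7(c=3)]
  10. access 24: MISS, evict 96(c=2). Cache: [24(c=1) 7(c=3)]
  11. access 24: HIT, count now 2. Cache: [24(c=2) 7(c=3)]
  12. access 96: MISS, evict 24(c=2). Cache: [96(c=1) 7(c=3)]
  13. access 29: MISS, evict 96(c=1). Cache: [29(c=1) 7(c=3)]
  14. access 96: MISS, evict 29(c=1). Cache: [96(c=1) 7(c=3)]
  15. access 24: MISS, evict 96(c=1). Cache: [24(c=1) 7(c=3)]
  16. access 7: HIT, count now 4. Cache: [24(c=1) 7(c=4)]
  17. access 24: HIT, count now 2. Cache: [24(c=2) 7(c=4)]
  18. access 24: HIT, count now 3. Cache: [24(c=3) 7(c=4)]
  19. access 29: MISS, evict 24(c=3). Cache: [29(c=1) 7(c=4)]
  20. access 29: HIT, count now 2. Cache: [29(c=2) 7(c=4)]
  21. access 24: MISS, evict 29(c=2). Cache: [24(c=1) 7(c=4)]
  22. access 7: HIT, count now 5. Cache: [24(c=1) 7(c=5)]
Total: 9 hits, 13 misses, 11 evictions

Hit rate = 9/22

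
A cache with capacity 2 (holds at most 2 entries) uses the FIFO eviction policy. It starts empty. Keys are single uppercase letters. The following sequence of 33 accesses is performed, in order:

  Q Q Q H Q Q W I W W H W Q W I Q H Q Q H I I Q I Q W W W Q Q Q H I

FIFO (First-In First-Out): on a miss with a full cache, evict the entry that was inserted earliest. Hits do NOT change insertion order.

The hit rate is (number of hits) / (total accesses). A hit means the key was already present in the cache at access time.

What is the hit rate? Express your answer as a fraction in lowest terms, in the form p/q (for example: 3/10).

FIFO simulation (capacity=2):
  1. access Q: MISS. Cache (old->new): [Q]
  2. access Q: HIT. Cache (old->new): [Q]
  3. access Q: HIT. Cache (old->new): [Q]
  4. access H: MISS. Cache (old->new): [Q H]
  5. access Q: HIT. Cache (old->new): [Q H]
  6. access Q: HIT. Cache (old->new): [Q H]
  7. access W: MISS, evict Q. Cache (old->new): [H W]
  8. access I: MISS, evict H. Cache (old->new): [W I]
  9. access W: HIT. Cache (old->new): [W I]
  10. access W: HIT. Cache (old->new): [W I]
  11. access H: MISS, evict W. Cache (old->new): [I H]
  12. access W: MISS, evict I. Cache (old->new): [H W]
  13. access Q: MISS, evict H. Cache (old->new): [W Q]
  14. access W: HIT. Cache (old->new): [W Q]
  15. access I: MISS, evict W. Cache (old->new): [Q I]
  16. access Q: HIT. Cache (old->new): [Q I]
  17. access H: MISS, evict Q. Cache (old->new): [I H]
  18. access Q: MISS, evict I. Cache (old->new): [H Q]
  19. access Q: HIT. Cache (old->new): [H Q]
  20. access H: HIT. Cache (old->new): [H Q]
  21. access I: MISS, evict H. Cache (old->new): [Q I]
  22. access I: HIT. Cache (old->new): [Q I]
  23. access Q: HIT. Cache (old->new): [Q I]
  24. access I: HIT. Cache (old->new): [Q I]
  25. access Q: HIT. Cache (old->new): [Q I]
  26. access W: MISS, evict Q. Cache (old->new): [I W]
  27. access W: HIT. Cache (old->new): [I W]
  28. access W: HIT. Cache (old->new): [I W]
  29. access Q: MISS, evict I. Cache (old->new): [W Q]
  30. access Q: HIT. Cache (old->new): [W Q]
  31. access Q: HIT. Cache (old->new): [W Q]
  32. access H: MISS, evict W. Cache (old->new): [Q H]
  33. access I: MISS, evict Q. Cache (old->new): [H I]
Total: 18 hits, 15 misses, 13 evictions

Hit rate = 18/33 = 6/11

Answer: 6/11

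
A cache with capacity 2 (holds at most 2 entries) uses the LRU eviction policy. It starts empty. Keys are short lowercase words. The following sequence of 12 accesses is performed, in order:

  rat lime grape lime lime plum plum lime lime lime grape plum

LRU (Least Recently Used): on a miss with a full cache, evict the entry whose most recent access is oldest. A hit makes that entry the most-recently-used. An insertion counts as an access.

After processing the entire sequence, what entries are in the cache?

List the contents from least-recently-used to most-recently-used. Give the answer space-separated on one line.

LRU simulation (capacity=2):
  1. access rat: MISS. Cache (LRU->MRU): [rat]
  2. access lime: MISS. Cache (LRU->MRU): [rat lime]
  3. access grape: MISS, evict rat. Cache (LRU->MRU): [lime grape]
  4. access lime: HIT. Cache (LRU->MRU): [grape lime]
  5. access lime: HIT. Cache (LRU->MRU): [grape lime]
  6. access plum: MISS, evict grape. Cache (LRU->MRU): [lime plum]
  7. access plum: HIT. Cache (LRU->MRU): [lime plum]
  8. access lime: HIT. Cache (LRU->MRU): [plum lime]
  9. access lime: HIT. Cache (LRU->MRU): [plum lime]
  10. access lime: HIT. Cache (LRU->MRU): [plum lime]
  11. access grape: MISS, evict plum. Cache (LRU->MRU): [lime grape]
  12. access plum: MISS, evict lime. Cache (LRU->MRU): [grape plum]
Total: 6 hits, 6 misses, 4 evictions

Answer: grape plum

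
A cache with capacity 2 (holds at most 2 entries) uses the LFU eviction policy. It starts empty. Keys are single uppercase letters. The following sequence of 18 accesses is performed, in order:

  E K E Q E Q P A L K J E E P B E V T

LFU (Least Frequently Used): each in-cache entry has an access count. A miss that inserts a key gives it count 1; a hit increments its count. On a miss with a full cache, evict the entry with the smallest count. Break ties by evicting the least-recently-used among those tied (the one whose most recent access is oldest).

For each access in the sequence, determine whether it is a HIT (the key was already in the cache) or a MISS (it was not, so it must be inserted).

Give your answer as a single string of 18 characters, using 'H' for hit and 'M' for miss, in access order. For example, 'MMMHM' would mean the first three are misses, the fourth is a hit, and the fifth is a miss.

Answer: MMHMHHMMMMMHHMMHMM

Derivation:
LFU simulation (capacity=2):
  1. access E: MISS. Cache: [E(c=1)]
  2. access K: MISS. Cache: [E(c=1) K(c=1)]
  3. access E: HIT, count now 2. Cache: [K(c=1) E(c=2)]
  4. access Q: MISS, evict K(c=1). Cache: [Q(c=1) E(c=2)]
  5. access E: HIT, count now 3. Cache: [Q(c=1) E(c=3)]
  6. access Q: HIT, count now 2. Cache: [Q(c=2) E(c=3)]
  7. access P: MISS, evict Q(c=2). Cache: [P(c=1) E(c=3)]
  8. access A: MISS, evict P(c=1). Cache: [A(c=1) E(c=3)]
  9. access L: MISS, evict A(c=1). Cache: [L(c=1) E(c=3)]
  10. access K: MISS, evict L(c=1). Cache: [K(c=1) E(c=3)]
  11. access J: MISS, evict K(c=1). Cache: [J(c=1) E(c=3)]
  12. access E: HIT, count now 4. Cache: [J(c=1) E(c=4)]
  13. access E: HIT, count now 5. Cache: [J(c=1) E(c=5)]
  14. access P: MISS, evict J(c=1). Cache: [P(c=1) E(c=5)]
  15. access B: MISS, evict P(c=1). Cache: [B(c=1) E(c=5)]
  16. access E: HIT, count now 6. Cache: [B(c=1) E(c=6)]
  17. access V: MISS, evict B(c=1). Cache: [V(c=1) E(c=6)]
  18. access T: MISS, evict V(c=1). Cache: [T(c=1) E(c=6)]
Total: 6 hits, 12 misses, 10 evictions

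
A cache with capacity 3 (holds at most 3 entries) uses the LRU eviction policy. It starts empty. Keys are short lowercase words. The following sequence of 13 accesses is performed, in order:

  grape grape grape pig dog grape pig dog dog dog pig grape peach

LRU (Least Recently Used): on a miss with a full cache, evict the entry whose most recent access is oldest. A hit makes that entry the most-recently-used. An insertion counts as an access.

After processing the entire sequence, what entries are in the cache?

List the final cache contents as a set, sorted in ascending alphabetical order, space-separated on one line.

LRU simulation (capacity=3):
  1. access grape: MISS. Cache (LRU->MRU): [grape]
  2. access grape: HIT. Cache (LRU->MRU): [grape]
  3. access grape: HIT. Cache (LRU->MRU): [grape]
  4. access pig: MISS. Cache (LRU->MRU): [grape pig]
  5. access dog: MISS. Cache (LRU->MRU): [grape pig dog]
  6. access grape: HIT. Cache (LRU->MRU): [pig dog grape]
  7. access pig: HIT. Cache (LRU->MRU): [dog grape pig]
  8. access dog: HIT. Cache (LRU->MRU): [grape pig dog]
  9. access dog: HIT. Cache (LRU->MRU): [grape pig dog]
  10. access dog: HIT. Cache (LRU->MRU): [grape pig dog]
  11. access pig: HIT. Cache (LRU->MRU): [grape dog pig]
  12. access grape: HIT. Cache (LRU->MRU): [dog pig grape]
  13. access peach: MISS, evict dog. Cache (LRU->MRU): [pig grape peach]
Total: 9 hits, 4 misses, 1 evictions

Answer: grape peach pig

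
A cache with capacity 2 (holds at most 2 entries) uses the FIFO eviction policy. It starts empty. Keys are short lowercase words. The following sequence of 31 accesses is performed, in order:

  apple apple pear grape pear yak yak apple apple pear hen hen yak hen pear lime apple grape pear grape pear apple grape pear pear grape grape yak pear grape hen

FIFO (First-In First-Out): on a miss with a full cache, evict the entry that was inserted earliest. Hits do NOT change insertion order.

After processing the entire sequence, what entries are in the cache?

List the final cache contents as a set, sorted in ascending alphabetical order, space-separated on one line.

Answer: grape hen

Derivation:
FIFO simulation (capacity=2):
  1. access apple: MISS. Cache (old->new): [apple]
  2. access apple: HIT. Cache (old->new): [apple]
  3. access pear: MISS. Cache (old->new): [apple pear]
  4. access grape: MISS, evict apple. Cache (old->new): [pear grape]
  5. access pear: HIT. Cache (old->new): [pear grape]
  6. access yak: MISS, evict pear. Cache (old->new): [grape yak]
  7. access yak: HIT. Cache (old->new): [grape yak]
  8. access apple: MISS, evict grape. Cache (old->new): [yak apple]
  9. access apple: HIT. Cache (old->new): [yak apple]
  10. access pear: MISS, evict yak. Cache (old->new): [apple pear]
  11. access hen: MISS, evict apple. Cache (old->new): [pear hen]
  12. access hen: HIT. Cache (old->new): [pear hen]
  13. access yak: MISS, evict pear. Cache (old->new): [hen yak]
  14. access hen: HIT. Cache (old->new): [hen yak]
  15. access pear: MISS, evict hen. Cache (old->new): [yak pear]
  16. access lime: MISS, evict yak. Cache (old->new): [pear lime]
  17. access apple: MISS, evict pear. Cache (old->new): [lime apple]
  18. access grape: MISS, evict lime. Cache (old->new): [apple grape]
  19. access pear: MISS, evict apple. Cache (old->new): [grape pear]
  20. access grape: HIT. Cache (old->new): [grape pear]
  21. access pear: HIT. Cache (old->new): [grape pear]
  22. access apple: MISS, evict grape. Cache (old->new): [pear apple]
  23. access grape: MISS, evict pear. Cache (old->new): [apple grape]
  24. access pear: MISS, evict apple. Cache (old->new): [grape pear]
  25. access pear: HIT. Cache (old->new): [grape pear]
  26. access grape: HIT. Cache (old->new): [grape pear]
  27. access grape: HIT. Cache (old->new): [grape pear]
  28. access yak: MISS, evict grape. Cache (old->new): [pear yak]
  29. access pear: HIT. Cache (old->new): [pear yak]
  30. access grape: MISS, evict pear. Cache (old->new): [yak grape]
  31. access hen: MISS, evict yak. Cache (old->new): [grape hen]
Total: 12 hits, 19 misses, 17 evictions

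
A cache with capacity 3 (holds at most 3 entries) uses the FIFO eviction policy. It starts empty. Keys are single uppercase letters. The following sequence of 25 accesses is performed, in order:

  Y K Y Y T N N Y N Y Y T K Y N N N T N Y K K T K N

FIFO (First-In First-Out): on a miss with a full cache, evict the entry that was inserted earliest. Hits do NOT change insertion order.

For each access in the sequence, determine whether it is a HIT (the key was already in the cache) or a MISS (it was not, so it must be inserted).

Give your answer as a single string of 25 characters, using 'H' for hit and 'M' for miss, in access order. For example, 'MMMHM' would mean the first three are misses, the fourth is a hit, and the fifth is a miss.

FIFO simulation (capacity=3):
  1. access Y: MISS. Cache (old->new): [Y]
  2. access K: MISS. Cache (old->new): [Y K]
  3. access Y: HIT. Cache (old->new): [Y K]
  4. access Y: HIT. Cache (old->new): [Y K]
  5. access T: MISS. Cache (old->new): [Y K T]
  6. access N: MISS, evict Y. Cache (old->new): [K T N]
  7. access N: HIT. Cache (old->new): [K T N]
  8. access Y: MISS, evict K. Cache (old->new): [T N Y]
  9. access N: HIT. Cache (old->new): [T N Y]
  10. access Y: HIT. Cache (old->new): [T N Y]
  11. access Y: HIT. Cache (old->new): [T N Y]
  12. access T: HIT. Cache (old->new): [T N Y]
  13. access K: MISS, evict T. Cache (old->new): [N Y K]
  14. access Y: HIT. Cache (old->new): [N Y K]
  15. access N: HIT. Cache (old->new): [N Y K]
  16. access N: HIT. Cache (old->new): [N Y K]
  17. access N: HIT. Cache (old->new): [N Y K]
  18. access T: MISS, evict N. Cache (old->new): [Y K T]
  19. access N: MISS, evict Y. Cache (old->new): [K T N]
  20. access Y: MISS, evict K. Cache (old->new): [T N Y]
  21. access K: MISS, evict T. Cache (old->new): [N Y K]
  22. access K: HIT. Cache (old->new): [N Y K]
  23. access T: MISS, evict N. Cache (old->new): [Y K T]
  24. access K: HIT. Cache (old->new): [Y K T]
  25. access N: MISS, evict Y. Cache (old->new): [K T N]
Total: 13 hits, 12 misses, 9 evictions

Answer: MMHHMMHMHHHHMHHHHMMMMHMHM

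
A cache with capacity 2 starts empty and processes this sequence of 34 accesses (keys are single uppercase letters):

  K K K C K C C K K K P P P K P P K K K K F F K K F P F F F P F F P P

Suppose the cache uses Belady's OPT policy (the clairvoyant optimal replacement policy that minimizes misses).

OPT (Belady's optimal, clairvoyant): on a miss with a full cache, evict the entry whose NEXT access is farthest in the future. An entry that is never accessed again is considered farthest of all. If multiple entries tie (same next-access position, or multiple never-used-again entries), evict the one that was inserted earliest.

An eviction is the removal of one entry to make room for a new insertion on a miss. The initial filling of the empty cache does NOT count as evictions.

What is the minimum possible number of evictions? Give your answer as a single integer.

OPT (Belady) simulation (capacity=2):
  1. access K: MISS. Cache: [K]
  2. access K: HIT. Next use of K: step 3. Cache: [K]
  3. access K: HIT. Next use of K: step 5. Cache: [K]
  4. access C: MISS. Cache: [K C]
  5. access K: HIT. Next use of K: step 8. Cache: [K C]
  6. access C: HIT. Next use of C: step 7. Cache: [K C]
  7. access C: HIT. Next use of C: never. Cache: [K C]
  8. access K: HIT. Next use of K: step 9. Cache: [K C]
  9. access K: HIT. Next use of K: step 10. Cache: [K C]
  10. access K: HIT. Next use of K: step 14. Cache: [K C]
  11. access P: MISS, evict C (next use: never). Cache: [K P]
  12. access P: HIT. Next use of P: step 13. Cache: [K P]
  13. access P: HIT. Next use of P: step 15. Cache: [K P]
  14. access K: HIT. Next use of K: step 17. Cache: [K P]
  15. access P: HIT. Next use of P: step 16. Cache: [K P]
  16. access P: HIT. Next use of P: step 26. Cache: [K P]
  17. access K: HIT. Next use of K: step 18. Cache: [K P]
  18. access K: HIT. Next use of K: step 19. Cache: [K P]
  19. access K: HIT. Next use of K: step 20. Cache: [K P]
  20. access K: HIT. Next use of K: step 23. Cache: [K P]
  21. access F: MISS, evict P (next use: step 26). Cache: [K F]
  22. access F: HIT. Next use of F: step 25. Cache: [K F]
  23. access K: HIT. Next use of K: step 24. Cache: [K F]
  24. access K: HIT. Next use of K: never. Cache: [K F]
  25. access F: HIT. Next use of F: step 27. Cache: [K F]
  26. access P: MISS, evict K (next use: never). Cache: [F P]
  27. access F: HIT. Next use of F: step 28. Cache: [F P]
  28. access F: HIT. Next use of F: step 29. Cache: [F P]
  29. access F: HIT. Next use of F: step 31. Cache: [F P]
  30. access P: HIT. Next use of P: step 33. Cache: [F P]
  31. access F: HIT. Next use of F: step 32. Cache: [F P]
  32. access F: HIT. Next use of F: never. Cache: [F P]
  33. access P: HIT. Next use of P: step 34. Cache: [F P]
  34. access P: HIT. Next use of P: never. Cache: [F P]
Total: 29 hits, 5 misses, 3 evictions

Answer: 3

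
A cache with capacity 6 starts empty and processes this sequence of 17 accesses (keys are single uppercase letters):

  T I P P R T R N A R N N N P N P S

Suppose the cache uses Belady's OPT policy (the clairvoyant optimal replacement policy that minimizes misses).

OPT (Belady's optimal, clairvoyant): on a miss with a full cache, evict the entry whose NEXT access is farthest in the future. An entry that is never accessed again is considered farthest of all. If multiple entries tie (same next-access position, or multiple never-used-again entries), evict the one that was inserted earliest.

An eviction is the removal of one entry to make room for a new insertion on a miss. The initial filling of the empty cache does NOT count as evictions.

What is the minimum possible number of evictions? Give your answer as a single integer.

Answer: 1

Derivation:
OPT (Belady) simulation (capacity=6):
  1. access T: MISS. Cache: [T]
  2. access I: MISS. Cache: [T I]
  3. access P: MISS. Cache: [T I P]
  4. access P: HIT. Next use of P: step 14. Cache: [T I P]
  5. access R: MISS. Cache: [T I P R]
  6. access T: HIT. Next use of T: never. Cache: [T I P R]
  7. access R: HIT. Next use of R: step 10. Cache: [T I P R]
  8. access N: MISS. Cache: [T I P R N]
  9. access A: MISS. Cache: [T I P R N A]
  10. access R: HIT. Next use of R: never. Cache: [T I P R N A]
  11. access N: HIT. Next use of N: step 12. Cache: [T I P R N A]
  12. access N: HIT. Next use of N: step 13. Cache: [T I P R N A]
  13. access N: HIT. Next use of N: step 15. Cache: [T I P R N A]
  14. access P: HIT. Next use of P: step 16. Cache: [T I P R N A]
  15. access N: HIT. Next use of N: never. Cache: [T I P R N A]
  16. access P: HIT. Next use of P: never. Cache: [T I P R N A]
  17. access S: MISS, evict T (next use: never). Cache: [I P R N A S]
Total: 10 hits, 7 misses, 1 evictions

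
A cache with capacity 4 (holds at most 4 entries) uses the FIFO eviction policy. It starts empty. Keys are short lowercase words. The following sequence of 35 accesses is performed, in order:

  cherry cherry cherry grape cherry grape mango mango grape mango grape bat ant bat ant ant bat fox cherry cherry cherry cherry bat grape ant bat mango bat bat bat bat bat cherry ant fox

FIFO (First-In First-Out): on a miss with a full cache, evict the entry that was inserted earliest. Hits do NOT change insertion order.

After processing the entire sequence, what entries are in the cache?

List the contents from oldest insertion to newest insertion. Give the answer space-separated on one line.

Answer: bat mango ant fox

Derivation:
FIFO simulation (capacity=4):
  1. access cherry: MISS. Cache (old->new): [cherry]
  2. access cherry: HIT. Cache (old->new): [cherry]
  3. access cherry: HIT. Cache (old->new): [cherry]
  4. access grape: MISS. Cache (old->new): [cherry grape]
  5. access cherry: HIT. Cache (old->new): [cherry grape]
  6. access grape: HIT. Cache (old->new): [cherry grape]
  7. access mango: MISS. Cache (old->new): [cherry grape mango]
  8. access mango: HIT. Cache (old->new): [cherry grape mango]
  9. access grape: HIT. Cache (old->new): [cherry grape mango]
  10. access mango: HIT. Cache (old->new): [cherry grape mango]
  11. access grape: HIT. Cache (old->new): [cherry grape mango]
  12. access bat: MISS. Cache (old->new): [cherry grape mango bat]
  13. access ant: MISS, evict cherry. Cache (old->new): [grape mango bat ant]
  14. access bat: HIT. Cache (old->new): [grape mango bat ant]
  15. access ant: HIT. Cache (old->new): [grape mango bat ant]
  16. access ant: HIT. Cache (old->new): [grape mango bat ant]
  17. access bat: HIT. Cache (old->new): [grape mango bat ant]
  18. access fox: MISS, evict grape. Cache (old->new): [mango bat ant fox]
  19. access cherry: MISS, evict mango. Cache (old->new): [bat ant fox cherry]
  20. access cherry: HIT. Cache (old->new): [bat ant fox cherry]
  21. access cherry: HIT. Cache (old->new): [bat ant fox cherry]
  22. access cherry: HIT. Cache (old->new): [bat ant fox cherry]
  23. access bat: HIT. Cache (old->new): [bat ant fox cherry]
  24. access grape: MISS, evict bat. Cache (old->new): [ant fox cherry grape]
  25. access ant: HIT. Cache (old->new): [ant fox cherry grape]
  26. access bat: MISS, evict ant. Cache (old->new): [fox cherry grape bat]
  27. access mango: MISS, evict fox. Cache (old->new): [cherry grape bat mango]
  28. access bat: HIT. Cache (old->new): [cherry grape bat mango]
  29. access bat: HIT. Cache (old->new): [cherry grape bat mango]
  30. access bat: HIT. Cache (old->new): [cherry grape bat mango]
  31. access bat: HIT. Cache (old->new): [cherry grape bat mango]
  32. access bat: HIT. Cache (old->new): [cherry grape bat mango]
  33. access cherry: HIT. Cache (old->new): [cherry grape bat mango]
  34. access ant: MISS, evict cherry. Cache (old->new): [grape bat mango ant]
  35. access fox: MISS, evict grape. Cache (old->new): [bat mango ant fox]
Total: 23 hits, 12 misses, 8 evictions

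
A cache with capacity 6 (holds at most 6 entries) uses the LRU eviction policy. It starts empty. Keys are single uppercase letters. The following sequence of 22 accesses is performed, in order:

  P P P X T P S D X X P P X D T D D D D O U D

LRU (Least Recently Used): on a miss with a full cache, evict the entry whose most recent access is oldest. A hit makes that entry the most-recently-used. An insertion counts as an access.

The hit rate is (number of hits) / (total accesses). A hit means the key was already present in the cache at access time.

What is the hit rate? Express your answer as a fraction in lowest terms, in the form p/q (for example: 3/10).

Answer: 15/22

Derivation:
LRU simulation (capacity=6):
  1. access P: MISS. Cache (LRU->MRU): [P]
  2. access P: HIT. Cache (LRU->MRU): [P]
  3. access P: HIT. Cache (LRU->MRU): [P]
  4. access X: MISS. Cache (LRU->MRU): [P X]
  5. access T: MISS. Cache (LRU->MRU): [P X T]
  6. access P: HIT. Cache (LRU->MRU): [X T P]
  7. access S: MISS. Cache (LRU->MRU): [X T P S]
  8. access D: MISS. Cache (LRU->MRU): [X T P S D]
  9. access X: HIT. Cache (LRU->MRU): [T P S D X]
  10. access X: HIT. Cache (LRU->MRU): [T P S D X]
  11. access P: HIT. Cache (LRU->MRU): [T S D X P]
  12. access P: HIT. Cache (LRU->MRU): [T S D X P]
  13. access X: HIT. Cache (LRU->MRU): [T S D P X]
  14. access D: HIT. Cache (LRU->MRU): [T S P X D]
  15. access T: HIT. Cache (LRU->MRU): [S P X D T]
  16. access D: HIT. Cache (LRU->MRU): [S P X T D]
  17. access D: HIT. Cache (LRU->MRU): [S P X T D]
  18. access D: HIT. Cache (LRU->MRU): [S P X T D]
  19. access D: HIT. Cache (LRU->MRU): [S P X T D]
  20. access O: MISS. Cache (LRU->MRU): [S P X T D O]
  21. access U: MISS, evict S. Cache (LRU->MRU): [P X T D O U]
  22. access D: HIT. Cache (LRU->MRU): [P X T O U D]
Total: 15 hits, 7 misses, 1 evictions

Hit rate = 15/22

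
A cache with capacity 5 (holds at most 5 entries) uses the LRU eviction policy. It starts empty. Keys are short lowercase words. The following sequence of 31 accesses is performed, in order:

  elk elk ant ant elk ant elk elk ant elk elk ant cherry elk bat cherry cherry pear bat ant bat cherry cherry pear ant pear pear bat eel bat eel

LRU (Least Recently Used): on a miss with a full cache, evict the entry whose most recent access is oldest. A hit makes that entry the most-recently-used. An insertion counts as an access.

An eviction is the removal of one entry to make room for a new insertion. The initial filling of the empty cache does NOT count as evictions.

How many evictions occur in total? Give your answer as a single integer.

LRU simulation (capacity=5):
  1. access elk: MISS. Cache (LRU->MRU): [elk]
  2. access elk: HIT. Cache (LRU->MRU): [elk]
  3. access ant: MISS. Cache (LRU->MRU): [elk ant]
  4. access ant: HIT. Cache (LRU->MRU): [elk ant]
  5. access elk: HIT. Cache (LRU->MRU): [ant elk]
  6. access ant: HIT. Cache (LRU->MRU): [elk ant]
  7. access elk: HIT. Cache (LRU->MRU): [ant elk]
  8. access elk: HIT. Cache (LRU->MRU): [ant elk]
  9. access ant: HIT. Cache (LRU->MRU): [elk ant]
  10. access elk: HIT. Cache (LRU->MRU): [ant elk]
  11. access elk: HIT. Cache (LRU->MRU): [ant elk]
  12. access ant: HIT. Cache (LRU->MRU): [elk ant]
  13. access cherry: MISS. Cache (LRU->MRU): [elk ant cherry]
  14. access elk: HIT. Cache (LRU->MRU): [ant cherry elk]
  15. access bat: MISS. Cache (LRU->MRU): [ant cherry elk bat]
  16. access cherry: HIT. Cache (LRU->MRU): [ant elk bat cherry]
  17. access cherry: HIT. Cache (LRU->MRU): [ant elk bat cherry]
  18. access pear: MISS. Cache (LRU->MRU): [ant elk bat cherry pear]
  19. access bat: HIT. Cache (LRU->MRU): [ant elk cherry pear bat]
  20. access ant: HIT. Cache (LRU->MRU): [elk cherry pear bat ant]
  21. access bat: HIT. Cache (LRU->MRU): [elk cherry pear ant bat]
  22. access cherry: HIT. Cache (LRU->MRU): [elk pear ant bat cherry]
  23. access cherry: HIT. Cache (LRU->MRU): [elk pear ant bat cherry]
  24. access pear: HIT. Cache (LRU->MRU): [elk ant bat cherry pear]
  25. access ant: HIT. Cache (LRU->MRU): [elk bat cherry pear ant]
  26. access pear: HIT. Cache (LRU->MRU): [elk bat cherry ant pear]
  27. access pear: HIT. Cache (LRU->MRU): [elk bat cherry ant pear]
  28. access bat: HIT. Cache (LRU->MRU): [elk cherry ant pear bat]
  29. access eel: MISS, evict elk. Cache (LRU->MRU): [cherry ant pear bat eel]
  30. access bat: HIT. Cache (LRU->MRU): [cherry ant pear eel bat]
  31. access eel: HIT. Cache (LRU->MRU): [cherry ant pear bat eel]
Total: 25 hits, 6 misses, 1 evictions

Answer: 1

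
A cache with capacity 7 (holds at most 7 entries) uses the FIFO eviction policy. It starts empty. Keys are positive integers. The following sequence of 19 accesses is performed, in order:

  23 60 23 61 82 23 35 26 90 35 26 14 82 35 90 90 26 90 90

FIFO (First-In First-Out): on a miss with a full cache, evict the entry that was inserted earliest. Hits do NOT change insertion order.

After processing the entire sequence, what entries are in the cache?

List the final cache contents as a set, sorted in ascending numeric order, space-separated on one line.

FIFO simulation (capacity=7):
  1. access 23: MISS. Cache (old->new): [23]
  2. access 60: MISS. Cache (old->new): [23 60]
  3. access 23: HIT. Cache (old->new): [23 60]
  4. access 61: MISS. Cache (old->new): [23 60 61]
  5. access 82: MISS. Cache (old->new): [23 60 61 82]
  6. access 23: HIT. Cache (old->new): [23 60 61 82]
  7. access 35: MISS. Cache (old->new): [23 60 61 82 35]
  8. access 26: MISS. Cache (old->new): [23 60 61 82 35 26]
  9. access 90: MISS. Cache (old->new): [23 60 61 82 35 26 90]
  10. access 35: HIT. Cache (old->new): [23 60 61 82 35 26 90]
  11. access 26: HIT. Cache (old->new): [23 60 61 82 35 26 90]
  12. access 14: MISS, evict 23. Cache (old->new): [60 61 82 35 26 90 14]
  13. access 82: HIT. Cache (old->new): [60 61 82 35 26 90 14]
  14. access 35: HIT. Cache (old->new): [60 61 82 35 26 90 14]
  15. access 90: HIT. Cache (old->new): [60 61 82 35 26 90 14]
  16. access 90: HIT. Cache (old->new): [60 61 82 35 26 90 14]
  17. access 26: HIT. Cache (old->new): [60 61 82 35 26 90 14]
  18. access 90: HIT. Cache (old->new): [60 61 82 35 26 90 14]
  19. access 90: HIT. Cache (old->new): [60 61 82 35 26 90 14]
Total: 11 hits, 8 misses, 1 evictions

Answer: 14 26 35 60 61 82 90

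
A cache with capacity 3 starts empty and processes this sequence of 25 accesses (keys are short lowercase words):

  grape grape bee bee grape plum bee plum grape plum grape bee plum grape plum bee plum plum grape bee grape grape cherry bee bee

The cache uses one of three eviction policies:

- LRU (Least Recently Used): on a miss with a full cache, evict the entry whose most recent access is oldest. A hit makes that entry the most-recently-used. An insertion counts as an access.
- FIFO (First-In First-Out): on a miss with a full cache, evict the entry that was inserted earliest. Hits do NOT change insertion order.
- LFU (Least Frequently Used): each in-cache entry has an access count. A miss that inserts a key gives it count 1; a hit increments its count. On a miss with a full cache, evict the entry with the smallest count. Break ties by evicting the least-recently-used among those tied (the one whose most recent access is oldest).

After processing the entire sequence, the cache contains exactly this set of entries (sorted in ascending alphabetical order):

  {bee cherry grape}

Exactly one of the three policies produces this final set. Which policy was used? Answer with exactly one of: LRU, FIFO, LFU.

Simulating under each policy and comparing final sets:
  LRU: final set = {bee cherry grape} -> MATCHES target
  FIFO: final set = {bee cherry plum} -> differs
  LFU: final set = {bee grape plum} -> differs
Only LRU produces the target set.

Answer: LRU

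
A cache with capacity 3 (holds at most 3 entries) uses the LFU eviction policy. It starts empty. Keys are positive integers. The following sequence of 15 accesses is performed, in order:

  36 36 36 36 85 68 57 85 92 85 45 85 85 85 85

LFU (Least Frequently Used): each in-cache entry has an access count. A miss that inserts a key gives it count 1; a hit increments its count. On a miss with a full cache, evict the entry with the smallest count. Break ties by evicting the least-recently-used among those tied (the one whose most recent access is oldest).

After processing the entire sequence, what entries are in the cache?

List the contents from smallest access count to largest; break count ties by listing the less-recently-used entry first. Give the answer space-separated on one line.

Answer: 45 36 85

Derivation:
LFU simulation (capacity=3):
  1. access 36: MISS. Cache: [36(c=1)]
  2. access 36: HIT, count now 2. Cache: [36(c=2)]
  3. access 36: HIT, count now 3. Cache: [36(c=3)]
  4. access 36: HIT, count now 4. Cache: [36(c=4)]
  5. access 85: MISS. Cache: [85(c=1) 36(c=4)]
  6. access 68: MISS. Cache: [85(c=1) 68(c=1) 36(c=4)]
  7. access 57: MISS, evict 85(c=1). Cache: [68(c=1) 57(c=1) 36(c=4)]
  8. access 85: MISS, evict 68(c=1). Cache: [57(c=1) 85(c=1) 36(c=4)]
  9. access 92: MISS, evict 57(c=1). Cache: [85(c=1) 92(c=1) 36(c=4)]
  10. access 85: HIT, count now 2. Cache: [92(c=1) 85(c=2) 36(c=4)]
  11. access 45: MISS, evict 92(c=1). Cache: [45(c=1) 85(c=2) 36(c=4)]
  12. access 85: HIT, count now 3. Cache: [45(c=1) 85(c=3) 36(c=4)]
  13. access 85: HIT, count now 4. Cache: [45(c=1) 36(c=4) 85(c=4)]
  14. access 85: HIT, count now 5. Cache: [45(c=1) 36(c=4) 85(c=5)]
  15. access 85: HIT, count now 6. Cache: [45(c=1) 36(c=4) 85(c=6)]
Total: 8 hits, 7 misses, 4 evictions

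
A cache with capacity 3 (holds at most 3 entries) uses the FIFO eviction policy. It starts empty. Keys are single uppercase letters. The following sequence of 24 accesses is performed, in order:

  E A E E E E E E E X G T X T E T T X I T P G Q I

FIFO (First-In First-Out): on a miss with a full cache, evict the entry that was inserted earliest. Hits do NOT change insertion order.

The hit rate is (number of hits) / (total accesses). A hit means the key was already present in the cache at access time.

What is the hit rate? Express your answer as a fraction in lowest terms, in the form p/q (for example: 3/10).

FIFO simulation (capacity=3):
  1. access E: MISS. Cache (old->new): [E]
  2. access A: MISS. Cache (old->new): [E A]
  3. access E: HIT. Cache (old->new): [E A]
  4. access E: HIT. Cache (old->new): [E A]
  5. access E: HIT. Cache (old->new): [E A]
  6. access E: HIT. Cache (old->new): [E A]
  7. access E: HIT. Cache (old->new): [E A]
  8. access E: HIT. Cache (old->new): [E A]
  9. access E: HIT. Cache (old->new): [E A]
  10. access X: MISS. Cache (old->new): [E A X]
  11. access G: MISS, evict E. Cache (old->new): [A X G]
  12. access T: MISS, evict A. Cache (old->new): [X G T]
  13. access X: HIT. Cache (old->new): [X G T]
  14. access T: HIT. Cache (old->new): [X G T]
  15. access E: MISS, evict X. Cache (old->new): [G T E]
  16. access T: HIT. Cache (old->new): [G T E]
  17. access T: HIT. Cache (old->new): [G T E]
  18. access X: MISS, evict G. Cache (old->new): [T E X]
  19. access I: MISS, evict T. Cache (old->new): [E X I]
  20. access T: MISS, evict E. Cache (old->new): [X I T]
  21. access P: MISS, evict X. Cache (old->new): [I T P]
  22. access G: MISS, evict I. Cache (old->new): [T P G]
  23. access Q: MISS, evict T. Cache (old->new): [P G Q]
  24. access I: MISS, evict P. Cache (old->new): [G Q I]
Total: 11 hits, 13 misses, 10 evictions

Hit rate = 11/24

Answer: 11/24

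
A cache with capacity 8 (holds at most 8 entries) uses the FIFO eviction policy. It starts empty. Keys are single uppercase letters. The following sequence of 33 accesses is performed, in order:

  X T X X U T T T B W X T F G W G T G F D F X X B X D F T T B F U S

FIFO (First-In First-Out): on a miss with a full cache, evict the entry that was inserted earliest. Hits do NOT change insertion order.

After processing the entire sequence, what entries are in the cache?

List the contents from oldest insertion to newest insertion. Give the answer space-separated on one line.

FIFO simulation (capacity=8):
  1. access X: MISS. Cache (old->new): [X]
  2. access T: MISS. Cache (old->new): [X T]
  3. access X: HIT. Cache (old->new): [X T]
  4. access X: HIT. Cache (old->new): [X T]
  5. access U: MISS. Cache (old->new): [X T U]
  6. access T: HIT. Cache (old->new): [X T U]
  7. access T: HIT. Cache (old->new): [X T U]
  8. access T: HIT. Cache (old->new): [X T U]
  9. access B: MISS. Cache (old->new): [X T U B]
  10. access W: MISS. Cache (old->new): [X T U B W]
  11. access X: HIT. Cache (old->new): [X T U B W]
  12. access T: HIT. Cache (old->new): [X T U B W]
  13. access F: MISS. Cache (old->new): [X T U B W F]
  14. access G: MISS. Cache (old->new): [X T U B W F G]
  15. access W: HIT. Cache (old->new): [X T U B W F G]
  16. access G: HIT. Cache (old->new): [X T U B W F G]
  17. access T: HIT. Cache (old->new): [X T U B W F G]
  18. access G: HIT. Cache (old->new): [X T U B W F G]
  19. access F: HIT. Cache (old->new): [X T U B W F G]
  20. access D: MISS. Cache (old->new): [X T U B W F G D]
  21. access F: HIT. Cache (old->new): [X T U B W F G D]
  22. access X: HIT. Cache (old->new): [X T U B W F G D]
  23. access X: HIT. Cache (old->new): [X T U B W F G D]
  24. access B: HIT. Cache (old->new): [X T U B W F G D]
  25. access X: HIT. Cache (old->new): [X T U B W F G D]
  26. access D: HIT. Cache (old->new): [X T U B W F G D]
  27. access F: HIT. Cache (old->new): [X T U B W F G D]
  28. access T: HIT. Cache (old->new): [X T U B W F G D]
  29. access T: HIT. Cache (old->new): [X T U B W F G D]
  30. access B: HIT. Cache (old->new): [X T U B W F G D]
  31. access F: HIT. Cache (old->new): [X T U B W F G D]
  32. access U: HIT. Cache (old->new): [X T U B W F G D]
  33. access S: MISS, evict X. Cache (old->new): [T U B W F G D S]
Total: 24 hits, 9 misses, 1 evictions

Answer: T U B W F G D S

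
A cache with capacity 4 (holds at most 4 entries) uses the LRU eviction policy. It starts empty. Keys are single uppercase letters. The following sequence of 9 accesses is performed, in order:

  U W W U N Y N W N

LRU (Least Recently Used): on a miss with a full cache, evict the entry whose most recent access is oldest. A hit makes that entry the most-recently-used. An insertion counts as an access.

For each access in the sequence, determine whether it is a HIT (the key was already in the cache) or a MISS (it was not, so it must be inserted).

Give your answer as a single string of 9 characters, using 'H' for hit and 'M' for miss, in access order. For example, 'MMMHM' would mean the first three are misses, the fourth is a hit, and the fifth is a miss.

Answer: MMHHMMHHH

Derivation:
LRU simulation (capacity=4):
  1. access U: MISS. Cache (LRU->MRU): [U]
  2. access W: MISS. Cache (LRU->MRU): [U W]
  3. access W: HIT. Cache (LRU->MRU): [U W]
  4. access U: HIT. Cache (LRU->MRU): [W U]
  5. access N: MISS. Cache (LRU->MRU): [W U N]
  6. access Y: MISS. Cache (LRU->MRU): [W U N Y]
  7. access N: HIT. Cache (LRU->MRU): [W U Y N]
  8. access W: HIT. Cache (LRU->MRU): [U Y N W]
  9. access N: HIT. Cache (LRU->MRU): [U Y W N]
Total: 5 hits, 4 misses, 0 evictions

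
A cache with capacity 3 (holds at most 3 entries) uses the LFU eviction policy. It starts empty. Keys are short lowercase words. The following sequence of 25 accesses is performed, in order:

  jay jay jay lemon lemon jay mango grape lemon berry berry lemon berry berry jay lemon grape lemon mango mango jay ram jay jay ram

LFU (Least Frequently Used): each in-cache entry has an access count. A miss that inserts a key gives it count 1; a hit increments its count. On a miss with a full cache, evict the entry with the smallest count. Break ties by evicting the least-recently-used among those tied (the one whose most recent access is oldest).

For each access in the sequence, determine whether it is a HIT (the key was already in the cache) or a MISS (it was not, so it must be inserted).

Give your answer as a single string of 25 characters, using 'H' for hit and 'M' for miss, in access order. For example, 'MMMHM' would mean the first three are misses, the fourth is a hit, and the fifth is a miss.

LFU simulation (capacity=3):
  1. access jay: MISS. Cache: [jay(c=1)]
  2. access jay: HIT, count now 2. Cache: [jay(c=2)]
  3. access jay: HIT, count now 3. Cache: [jay(c=3)]
  4. access lemon: MISS. Cache: [lemon(c=1) jay(c=3)]
  5. access lemon: HIT, count now 2. Cache: [lemon(c=2) jay(c=3)]
  6. access jay: HIT, count now 4. Cache: [lemon(c=2) jay(c=4)]
  7. access mango: MISS. Cache: [mango(c=1) lemon(c=2) jay(c=4)]
  8. access grape: MISS, evict mango(c=1). Cache: [grape(c=1) lemon(c=2) jay(c=4)]
  9. access lemon: HIT, count now 3. Cache: [grape(c=1) lemon(c=3) jay(c=4)]
  10. access berry: MISS, evict grape(c=1). Cache: [berry(c=1) lemon(c=3) jay(c=4)]
  11. access berry: HIT, count now 2. Cache: [berry(c=2) lemon(c=3) jay(c=4)]
  12. access lemon: HIT, count now 4. Cache: [berry(c=2) jay(c=4) lemon(c=4)]
  13. access berry: HIT, count now 3. Cache: [berry(c=3) jay(c=4) lemon(c=4)]
  14. access berry: HIT, count now 4. Cache: [jay(c=4) lemon(c=4) berry(c=4)]
  15. access jay: HIT, count now 5. Cache: [lemon(c=4) berry(c=4) jay(c=5)]
  16. access lemon: HIT, count now 5. Cache: [berry(c=4) jay(c=5) lemon(c=5)]
  17. access grape: MISS, evict berry(c=4). Cache: [grape(c=1) jay(c=5) lemon(c=5)]
  18. access lemon: HIT, count now 6. Cache: [grape(c=1) jay(c=5) lemon(c=6)]
  19. access mango: MISS, evict grape(c=1). Cache: [mango(c=1) jay(c=5) lemon(c=6)]
  20. access mango: HIT, count now 2. Cache: [mango(c=2) jay(c=5) lemon(c=6)]
  21. access jay: HIT, count now 6. Cache: [mango(c=2) lemon(c=6) jay(c=6)]
  22. access ram: MISS, evict mango(c=2). Cache: [ram(c=1) lemon(c=6) jay(c=6)]
  23. access jay: HIT, count now 7. Cache: [ram(c=1) lemon(c=6) jay(c=7)]
  24. access jay: HIT, count now 8. Cache: [ram(c=1) lemon(c=6) jay(c=8)]
  25. access ram: HIT, count now 2. Cache: [ram(c=2) lemon(c=6) jay(c=8)]
Total: 17 hits, 8 misses, 5 evictions

Answer: MHHMHHMMHMHHHHHHMHMHHMHHH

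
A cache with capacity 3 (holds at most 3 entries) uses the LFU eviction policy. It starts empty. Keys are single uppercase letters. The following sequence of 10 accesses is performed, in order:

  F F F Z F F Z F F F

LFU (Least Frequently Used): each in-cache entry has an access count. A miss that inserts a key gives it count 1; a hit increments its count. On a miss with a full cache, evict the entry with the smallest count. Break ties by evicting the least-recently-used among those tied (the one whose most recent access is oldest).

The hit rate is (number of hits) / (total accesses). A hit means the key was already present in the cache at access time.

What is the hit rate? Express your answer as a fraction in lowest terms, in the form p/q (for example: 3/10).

LFU simulation (capacity=3):
  1. access F: MISS. Cache: [F(c=1)]
  2. access F: HIT, count now 2. Cache: [F(c=2)]
  3. access F: HIT, count now 3. Cache: [F(c=3)]
  4. access Z: MISS. Cache: [Z(c=1) F(c=3)]
  5. access F: HIT, count now 4. Cache: [Z(c=1) F(c=4)]
  6. access F: HIT, count now 5. Cache: [Z(c=1) F(c=5)]
  7. access Z: HIT, count now 2. Cache: [Z(c=2) F(c=5)]
  8. access F: HIT, count now 6. Cache: [Z(c=2) F(c=6)]
  9. access F: HIT, count now 7. Cache: [Z(c=2) F(c=7)]
  10. access F: HIT, count now 8. Cache: [Z(c=2) F(c=8)]
Total: 8 hits, 2 misses, 0 evictions

Hit rate = 8/10 = 4/5

Answer: 4/5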